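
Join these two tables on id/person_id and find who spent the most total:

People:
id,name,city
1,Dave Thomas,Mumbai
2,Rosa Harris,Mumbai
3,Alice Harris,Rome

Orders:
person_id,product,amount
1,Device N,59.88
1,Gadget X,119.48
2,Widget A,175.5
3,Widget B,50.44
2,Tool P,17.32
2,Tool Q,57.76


Join on: people.id = orders.person_id

Joined rows:
  Dave Thomas (Mumbai) bought Device N for $59.88
  Dave Thomas (Mumbai) bought Gadget X for $119.48
  Rosa Harris (Mumbai) bought Widget A for $175.5
  Alice Harris (Rome) bought Widget B for $50.44
  Rosa Harris (Mumbai) bought Tool P for $17.32
  Rosa Harris (Mumbai) bought Tool Q for $57.76

Total per person:
  Rosa Harris: $250.58
  Dave Thomas: $179.36
  Alice Harris: $50.44

Top spender: Rosa Harris ($250.58)

Rosa Harris ($250.58)


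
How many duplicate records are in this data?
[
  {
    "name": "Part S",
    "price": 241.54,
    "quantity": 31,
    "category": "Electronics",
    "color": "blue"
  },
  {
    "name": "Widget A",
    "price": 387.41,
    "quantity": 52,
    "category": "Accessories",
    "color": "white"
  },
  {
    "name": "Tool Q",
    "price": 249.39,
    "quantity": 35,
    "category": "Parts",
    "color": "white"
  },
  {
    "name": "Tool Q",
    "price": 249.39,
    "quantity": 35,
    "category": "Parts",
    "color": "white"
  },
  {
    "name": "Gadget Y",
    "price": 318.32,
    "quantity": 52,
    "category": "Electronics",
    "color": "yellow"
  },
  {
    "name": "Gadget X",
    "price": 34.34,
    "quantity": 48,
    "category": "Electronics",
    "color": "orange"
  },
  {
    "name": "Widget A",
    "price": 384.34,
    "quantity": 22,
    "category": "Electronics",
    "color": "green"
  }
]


Checking 7 records for duplicates:

  Row 1: Part S ($241.54, qty 31)
  Row 2: Widget A ($387.41, qty 52)
  Row 3: Tool Q ($249.39, qty 35)
  Row 4: Tool Q ($249.39, qty 35) <-- DUPLICATE
  Row 5: Gadget Y ($318.32, qty 52)
  Row 6: Gadget X ($34.34, qty 48)
  Row 7: Widget A ($384.34, qty 22)

Duplicates found: 1
Unique records: 6

1 duplicates, 6 unique


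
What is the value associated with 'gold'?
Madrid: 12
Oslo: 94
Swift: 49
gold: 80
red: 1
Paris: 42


Looking up key 'gold'
Value: 80

80


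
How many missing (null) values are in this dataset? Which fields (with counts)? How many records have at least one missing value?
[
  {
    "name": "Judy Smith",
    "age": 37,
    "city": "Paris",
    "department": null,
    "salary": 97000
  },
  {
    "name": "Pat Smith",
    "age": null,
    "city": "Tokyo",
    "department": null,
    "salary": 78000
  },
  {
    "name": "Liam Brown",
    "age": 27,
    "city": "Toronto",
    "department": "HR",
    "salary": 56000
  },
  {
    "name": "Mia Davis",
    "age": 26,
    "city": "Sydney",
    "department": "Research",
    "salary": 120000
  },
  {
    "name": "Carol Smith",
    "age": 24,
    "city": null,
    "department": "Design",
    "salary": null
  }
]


Checking for missing (null) values in 5 records:

  Judy Smith: department
  Pat Smith: age, department
  Liam Brown: complete
  Mia Davis: complete
  Carol Smith: city, salary

Per field:
  name: 0 missing
  age: 1 missing
  city: 1 missing
  department: 2 missing
  salary: 1 missing

Total missing values: 5
Records with any missing: 3

5 missing values (age: 1, city: 1, department: 2, salary: 1); 3 incomplete records


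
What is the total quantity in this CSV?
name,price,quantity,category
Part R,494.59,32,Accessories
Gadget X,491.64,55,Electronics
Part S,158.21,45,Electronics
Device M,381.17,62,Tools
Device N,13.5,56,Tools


Computing total quantity:
Values: [32, 55, 45, 62, 56]
Sum = 250

250


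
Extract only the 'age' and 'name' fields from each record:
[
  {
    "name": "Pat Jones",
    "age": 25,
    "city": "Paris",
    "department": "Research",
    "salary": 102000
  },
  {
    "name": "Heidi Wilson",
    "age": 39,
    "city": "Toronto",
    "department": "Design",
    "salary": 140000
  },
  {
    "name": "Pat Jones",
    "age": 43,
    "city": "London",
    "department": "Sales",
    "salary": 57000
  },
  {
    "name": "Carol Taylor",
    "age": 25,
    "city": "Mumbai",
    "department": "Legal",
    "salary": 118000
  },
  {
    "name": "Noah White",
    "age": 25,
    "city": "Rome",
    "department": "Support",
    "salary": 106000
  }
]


Original: 5 records with fields: name, age, city, department, salary
Keep: ['age', 'name']
Drop: ['city', 'department', 'salary']
Result: 5 records, 2 fields each

[
  {
    "age": 25,
    "name": "Pat Jones"
  },
  {
    "age": 39,
    "name": "Heidi Wilson"
  },
  {
    "age": 43,
    "name": "Pat Jones"
  },
  {
    "age": 25,
    "name": "Carol Taylor"
  },
  {
    "age": 25,
    "name": "Noah White"
  }
]


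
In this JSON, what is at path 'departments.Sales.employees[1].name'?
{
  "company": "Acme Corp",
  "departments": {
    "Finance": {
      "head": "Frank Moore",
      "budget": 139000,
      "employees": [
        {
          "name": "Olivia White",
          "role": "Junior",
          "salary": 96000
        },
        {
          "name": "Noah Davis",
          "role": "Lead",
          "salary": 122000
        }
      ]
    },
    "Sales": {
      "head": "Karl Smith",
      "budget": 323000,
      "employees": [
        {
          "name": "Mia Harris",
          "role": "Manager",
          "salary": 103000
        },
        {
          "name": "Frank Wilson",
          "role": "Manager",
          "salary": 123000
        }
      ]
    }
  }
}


Path: departments.Sales.employees[1].name

Navigate:
  -> departments
  -> Sales
  -> employees[1].name = 'Frank Wilson'

Frank Wilson


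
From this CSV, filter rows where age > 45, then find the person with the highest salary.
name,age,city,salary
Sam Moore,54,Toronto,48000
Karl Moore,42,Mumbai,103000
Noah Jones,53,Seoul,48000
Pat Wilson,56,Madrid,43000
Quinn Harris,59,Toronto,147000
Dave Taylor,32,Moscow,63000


Filter: age > 45
Sort by: salary (descending)

Filtered records (4):
  Quinn Harris, age 59, salary $147000
  Sam Moore, age 54, salary $48000
  Noah Jones, age 53, salary $48000
  Pat Wilson, age 56, salary $43000

Highest salary: Quinn Harris ($147000)

Quinn Harris


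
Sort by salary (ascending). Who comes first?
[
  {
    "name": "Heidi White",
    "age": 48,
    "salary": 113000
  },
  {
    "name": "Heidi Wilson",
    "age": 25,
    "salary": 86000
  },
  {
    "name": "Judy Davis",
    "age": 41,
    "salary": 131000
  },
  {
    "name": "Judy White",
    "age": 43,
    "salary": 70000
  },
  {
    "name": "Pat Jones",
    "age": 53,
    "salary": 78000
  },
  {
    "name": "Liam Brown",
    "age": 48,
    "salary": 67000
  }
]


Sort by: salary (ascending)

Sorted order:
  1. Liam Brown (salary = 67000)
  2. Judy White (salary = 70000)
  3. Pat Jones (salary = 78000)
  4. Heidi Wilson (salary = 86000)
  5. Heidi White (salary = 113000)
  6. Judy Davis (salary = 131000)

First: Liam Brown

Liam Brown


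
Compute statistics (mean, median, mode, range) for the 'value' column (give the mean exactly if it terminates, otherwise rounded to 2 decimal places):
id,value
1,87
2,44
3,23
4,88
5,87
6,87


Data: [87, 44, 23, 88, 87, 87]
Count: 6
Sum: 416
Mean: 416/6 ≈ 69.33 (rounded to 2 decimal places)
Sorted: [23, 44, 87, 87, 87, 88]
Median: 87.0
Mode: 87 (3 times)
Range: 88 - 23 = 65
Min: 23, Max: 88

mean≈69.33, median=87.0, mode=87, range=65


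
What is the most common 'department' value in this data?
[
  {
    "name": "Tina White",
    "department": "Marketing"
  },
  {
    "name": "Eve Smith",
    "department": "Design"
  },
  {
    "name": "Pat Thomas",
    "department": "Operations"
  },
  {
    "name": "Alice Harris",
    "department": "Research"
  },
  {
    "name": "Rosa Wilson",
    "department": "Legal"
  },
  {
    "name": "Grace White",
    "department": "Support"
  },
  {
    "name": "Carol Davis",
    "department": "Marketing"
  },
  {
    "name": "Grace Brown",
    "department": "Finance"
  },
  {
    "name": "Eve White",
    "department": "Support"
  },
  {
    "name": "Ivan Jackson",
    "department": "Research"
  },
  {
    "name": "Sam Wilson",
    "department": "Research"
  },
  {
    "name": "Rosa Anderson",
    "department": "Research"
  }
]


Counting 'department' values across 12 records:

  Research: 4 ####
  Marketing: 2 ##
  Support: 2 ##
  Design: 1 #
  Operations: 1 #
  Legal: 1 #
  Finance: 1 #

Most common: Research (4 times)

Research (4 times)


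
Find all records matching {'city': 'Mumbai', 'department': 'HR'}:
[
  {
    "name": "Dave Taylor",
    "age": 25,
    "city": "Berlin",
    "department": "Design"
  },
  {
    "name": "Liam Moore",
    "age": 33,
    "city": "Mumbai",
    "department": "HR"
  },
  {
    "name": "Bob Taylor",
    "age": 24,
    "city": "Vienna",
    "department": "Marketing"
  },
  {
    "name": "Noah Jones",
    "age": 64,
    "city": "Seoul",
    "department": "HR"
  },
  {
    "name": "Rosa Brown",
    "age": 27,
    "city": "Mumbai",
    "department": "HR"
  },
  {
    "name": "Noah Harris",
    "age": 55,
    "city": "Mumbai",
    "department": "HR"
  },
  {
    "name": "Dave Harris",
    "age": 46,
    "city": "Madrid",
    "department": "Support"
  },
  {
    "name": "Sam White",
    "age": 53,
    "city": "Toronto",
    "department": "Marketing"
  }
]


Search criteria: {'city': 'Mumbai', 'department': 'HR'}

Checking 8 records:
  Dave Taylor: {city: Berlin, department: Design}
  Liam Moore: {city: Mumbai, department: HR} <-- MATCH
  Bob Taylor: {city: Vienna, department: Marketing}
  Noah Jones: {city: Seoul, department: HR}
  Rosa Brown: {city: Mumbai, department: HR} <-- MATCH
  Noah Harris: {city: Mumbai, department: HR} <-- MATCH
  Dave Harris: {city: Madrid, department: Support}
  Sam White: {city: Toronto, department: Marketing}

Matches: ["Liam Moore", "Rosa Brown", "Noah Harris"]

["Liam Moore", "Rosa Brown", "Noah Harris"]


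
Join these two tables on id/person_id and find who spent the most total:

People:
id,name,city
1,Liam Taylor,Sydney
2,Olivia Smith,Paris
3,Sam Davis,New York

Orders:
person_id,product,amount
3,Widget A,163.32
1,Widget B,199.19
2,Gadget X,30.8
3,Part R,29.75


Join on: people.id = orders.person_id

Joined rows:
  Sam Davis (New York) bought Widget A for $163.32
  Liam Taylor (Sydney) bought Widget B for $199.19
  Olivia Smith (Paris) bought Gadget X for $30.8
  Sam Davis (New York) bought Part R for $29.75

Total per person:
  Liam Taylor: $199.19
  Sam Davis: $193.07
  Olivia Smith: $30.80

Top spender: Liam Taylor ($199.19)

Liam Taylor ($199.19)


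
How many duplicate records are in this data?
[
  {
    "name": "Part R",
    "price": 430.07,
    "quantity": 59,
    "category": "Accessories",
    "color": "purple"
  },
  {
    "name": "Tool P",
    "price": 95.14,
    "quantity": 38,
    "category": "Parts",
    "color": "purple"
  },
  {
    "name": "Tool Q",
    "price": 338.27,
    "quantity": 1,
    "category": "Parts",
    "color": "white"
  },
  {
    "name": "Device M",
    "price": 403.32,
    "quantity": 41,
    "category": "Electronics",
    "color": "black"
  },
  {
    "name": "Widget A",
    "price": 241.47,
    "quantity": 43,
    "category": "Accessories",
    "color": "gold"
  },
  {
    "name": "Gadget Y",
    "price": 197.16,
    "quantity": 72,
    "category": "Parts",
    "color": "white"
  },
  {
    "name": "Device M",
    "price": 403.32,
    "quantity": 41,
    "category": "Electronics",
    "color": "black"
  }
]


Checking 7 records for duplicates:

  Row 1: Part R ($430.07, qty 59)
  Row 2: Tool P ($95.14, qty 38)
  Row 3: Tool Q ($338.27, qty 1)
  Row 4: Device M ($403.32, qty 41)
  Row 5: Widget A ($241.47, qty 43)
  Row 6: Gadget Y ($197.16, qty 72)
  Row 7: Device M ($403.32, qty 41) <-- DUPLICATE

Duplicates found: 1
Unique records: 6

1 duplicates, 6 unique


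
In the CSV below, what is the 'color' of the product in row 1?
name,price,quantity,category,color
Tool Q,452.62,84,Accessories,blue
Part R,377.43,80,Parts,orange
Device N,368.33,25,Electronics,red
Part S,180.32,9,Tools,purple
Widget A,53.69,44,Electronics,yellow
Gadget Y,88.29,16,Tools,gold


Query: Row 1 ('Tool Q'), column 'color'
Value: blue

blue


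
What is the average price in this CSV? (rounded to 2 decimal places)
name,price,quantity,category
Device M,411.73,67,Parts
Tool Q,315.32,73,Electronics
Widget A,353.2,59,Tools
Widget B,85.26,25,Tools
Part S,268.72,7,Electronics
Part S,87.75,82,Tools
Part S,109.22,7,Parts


Computing average price:
Values: [411.73, 315.32, 353.2, 85.26, 268.72, 87.75, 109.22]
Sum = 1631.20
Count = 7
Average = 1631.20/7 ≈ 233.03 (rounded to 2 decimal places)

233.03


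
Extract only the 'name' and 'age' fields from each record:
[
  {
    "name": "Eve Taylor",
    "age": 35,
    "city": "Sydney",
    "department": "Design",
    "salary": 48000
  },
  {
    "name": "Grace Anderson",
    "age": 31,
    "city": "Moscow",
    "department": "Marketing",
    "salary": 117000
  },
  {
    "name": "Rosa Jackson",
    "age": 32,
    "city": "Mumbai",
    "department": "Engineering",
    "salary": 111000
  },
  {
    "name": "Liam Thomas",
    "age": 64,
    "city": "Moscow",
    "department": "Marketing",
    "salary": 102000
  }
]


Original: 4 records with fields: name, age, city, department, salary
Keep: ['name', 'age']
Drop: ['city', 'department', 'salary']
Result: 4 records, 2 fields each

[
  {
    "name": "Eve Taylor",
    "age": 35
  },
  {
    "name": "Grace Anderson",
    "age": 31
  },
  {
    "name": "Rosa Jackson",
    "age": 32
  },
  {
    "name": "Liam Thomas",
    "age": 64
  }
]


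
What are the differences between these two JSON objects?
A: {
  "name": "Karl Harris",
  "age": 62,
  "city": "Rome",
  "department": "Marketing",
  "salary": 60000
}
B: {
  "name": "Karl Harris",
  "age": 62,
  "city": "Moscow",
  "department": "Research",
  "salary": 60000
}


Comparing each field (in key order):
  name: same
  age: same
  city: DIFFERENT
  department: DIFFERENT
  salary: same
Differences:
  city: Rome -> Moscow
  department: Marketing -> Research

2 field(s) changed

2 changes: city, department


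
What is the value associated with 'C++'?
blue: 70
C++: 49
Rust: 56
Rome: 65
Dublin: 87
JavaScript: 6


Looking up key 'C++'
Value: 49

49


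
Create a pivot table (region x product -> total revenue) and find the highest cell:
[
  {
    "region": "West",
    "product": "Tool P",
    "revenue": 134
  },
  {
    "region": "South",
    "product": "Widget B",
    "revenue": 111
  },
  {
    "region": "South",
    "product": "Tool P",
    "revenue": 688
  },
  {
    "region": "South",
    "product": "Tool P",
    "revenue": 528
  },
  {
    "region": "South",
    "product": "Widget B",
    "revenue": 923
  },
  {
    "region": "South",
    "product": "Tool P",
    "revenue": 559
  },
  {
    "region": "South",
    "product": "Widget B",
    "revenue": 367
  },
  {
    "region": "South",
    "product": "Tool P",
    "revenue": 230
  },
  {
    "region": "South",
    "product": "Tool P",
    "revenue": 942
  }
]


Pivot: region (rows) x product (columns) -> total revenue

     Tool P        Widget B    
South         2947          1401  
West           134             0  

Highest: South / Tool P = $2947

South / Tool P = $2947


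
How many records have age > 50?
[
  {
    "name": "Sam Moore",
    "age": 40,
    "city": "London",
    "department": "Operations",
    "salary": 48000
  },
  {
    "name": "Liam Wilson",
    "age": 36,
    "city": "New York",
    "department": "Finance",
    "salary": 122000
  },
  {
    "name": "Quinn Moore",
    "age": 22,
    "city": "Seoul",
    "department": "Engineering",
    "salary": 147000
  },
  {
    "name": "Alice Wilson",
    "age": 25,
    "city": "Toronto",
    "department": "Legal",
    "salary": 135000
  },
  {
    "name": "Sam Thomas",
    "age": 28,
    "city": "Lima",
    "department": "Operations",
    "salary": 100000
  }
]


Data: 5 records
Condition: age > 50

Checking each record:
  Sam Moore: 40
  Liam Wilson: 36
  Quinn Moore: 22
  Alice Wilson: 25
  Sam Thomas: 28

Count: 0

0


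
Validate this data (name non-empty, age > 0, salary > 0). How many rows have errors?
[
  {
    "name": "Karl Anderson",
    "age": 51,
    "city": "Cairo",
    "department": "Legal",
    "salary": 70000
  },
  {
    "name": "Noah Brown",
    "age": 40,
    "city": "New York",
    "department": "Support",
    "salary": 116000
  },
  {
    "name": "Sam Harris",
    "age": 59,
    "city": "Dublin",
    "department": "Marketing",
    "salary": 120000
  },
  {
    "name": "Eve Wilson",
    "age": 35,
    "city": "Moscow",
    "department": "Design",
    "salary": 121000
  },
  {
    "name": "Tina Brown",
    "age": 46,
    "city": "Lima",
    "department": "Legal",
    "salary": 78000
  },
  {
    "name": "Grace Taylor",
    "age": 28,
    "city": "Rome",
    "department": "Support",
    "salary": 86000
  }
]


Validating 6 records:
Rules: name non-empty, age > 0, salary > 0

  Row 1 (Karl Anderson): OK
  Row 2 (Noah Brown): OK
  Row 3 (Sam Harris): OK
  Row 4 (Eve Wilson): OK
  Row 5 (Tina Brown): OK
  Row 6 (Grace Taylor): OK

Total errors: 0

0 errors


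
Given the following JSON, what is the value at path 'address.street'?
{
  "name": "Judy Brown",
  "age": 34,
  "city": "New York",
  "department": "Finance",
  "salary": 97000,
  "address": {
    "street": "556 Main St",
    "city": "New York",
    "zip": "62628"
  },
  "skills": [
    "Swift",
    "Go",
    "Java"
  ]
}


Query: address.street
Path: address -> street
Value: 556 Main St

556 Main St


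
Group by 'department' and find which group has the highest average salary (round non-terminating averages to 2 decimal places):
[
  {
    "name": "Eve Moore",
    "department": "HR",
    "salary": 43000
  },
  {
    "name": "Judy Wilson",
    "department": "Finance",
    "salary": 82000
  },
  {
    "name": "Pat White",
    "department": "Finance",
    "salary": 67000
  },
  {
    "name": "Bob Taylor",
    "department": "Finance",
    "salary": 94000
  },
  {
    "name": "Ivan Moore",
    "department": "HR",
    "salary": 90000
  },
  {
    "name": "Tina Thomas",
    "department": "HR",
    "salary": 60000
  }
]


Group by: department

Groups:
  Finance: 3 people, avg salary = 243000/3 = $81000
  HR: 3 people, avg salary = 193000/3 ≈ $64333.33

Highest average salary: Finance ($81000)

Finance ($81000)


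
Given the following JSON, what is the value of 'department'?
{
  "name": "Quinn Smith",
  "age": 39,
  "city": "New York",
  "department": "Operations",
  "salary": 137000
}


Looking up field 'department'
Value: Operations

Operations


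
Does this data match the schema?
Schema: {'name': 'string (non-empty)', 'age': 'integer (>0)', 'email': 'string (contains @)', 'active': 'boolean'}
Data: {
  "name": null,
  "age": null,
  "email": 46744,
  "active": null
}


Validating each field against schema:
  name: FAIL (null is not a string)
  age: FAIL (null is not an integer)
  email: FAIL (46744 is not a string)
  active: FAIL (null is not a boolean)

Result: INVALID (4 errors: name, age, email, active)

INVALID (4 errors: name, age, email, active)


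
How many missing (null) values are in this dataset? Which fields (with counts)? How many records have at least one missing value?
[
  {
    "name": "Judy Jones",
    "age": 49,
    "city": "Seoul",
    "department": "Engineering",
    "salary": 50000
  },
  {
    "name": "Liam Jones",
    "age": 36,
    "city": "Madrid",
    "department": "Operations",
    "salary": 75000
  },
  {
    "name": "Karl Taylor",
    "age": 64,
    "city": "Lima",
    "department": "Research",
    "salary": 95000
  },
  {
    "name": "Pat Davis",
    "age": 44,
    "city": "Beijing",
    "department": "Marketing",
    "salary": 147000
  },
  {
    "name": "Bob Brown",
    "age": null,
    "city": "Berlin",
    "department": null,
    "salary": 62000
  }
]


Checking for missing (null) values in 5 records:

  Judy Jones: complete
  Liam Jones: complete
  Karl Taylor: complete
  Pat Davis: complete
  Bob Brown: age, department

Per field:
  name: 0 missing
  age: 1 missing
  city: 0 missing
  department: 1 missing
  salary: 0 missing

Total missing values: 2
Records with any missing: 1

2 missing values (age: 1, department: 1); 1 incomplete records


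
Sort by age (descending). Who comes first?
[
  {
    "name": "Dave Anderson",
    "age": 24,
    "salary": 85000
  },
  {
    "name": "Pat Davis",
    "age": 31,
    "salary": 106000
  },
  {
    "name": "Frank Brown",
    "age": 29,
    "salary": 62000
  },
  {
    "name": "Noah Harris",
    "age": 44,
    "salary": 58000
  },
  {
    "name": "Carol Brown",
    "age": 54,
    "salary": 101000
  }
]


Sort by: age (descending)

Sorted order:
  1. Carol Brown (age = 54)
  2. Noah Harris (age = 44)
  3. Pat Davis (age = 31)
  4. Frank Brown (age = 29)
  5. Dave Anderson (age = 24)

First: Carol Brown

Carol Brown


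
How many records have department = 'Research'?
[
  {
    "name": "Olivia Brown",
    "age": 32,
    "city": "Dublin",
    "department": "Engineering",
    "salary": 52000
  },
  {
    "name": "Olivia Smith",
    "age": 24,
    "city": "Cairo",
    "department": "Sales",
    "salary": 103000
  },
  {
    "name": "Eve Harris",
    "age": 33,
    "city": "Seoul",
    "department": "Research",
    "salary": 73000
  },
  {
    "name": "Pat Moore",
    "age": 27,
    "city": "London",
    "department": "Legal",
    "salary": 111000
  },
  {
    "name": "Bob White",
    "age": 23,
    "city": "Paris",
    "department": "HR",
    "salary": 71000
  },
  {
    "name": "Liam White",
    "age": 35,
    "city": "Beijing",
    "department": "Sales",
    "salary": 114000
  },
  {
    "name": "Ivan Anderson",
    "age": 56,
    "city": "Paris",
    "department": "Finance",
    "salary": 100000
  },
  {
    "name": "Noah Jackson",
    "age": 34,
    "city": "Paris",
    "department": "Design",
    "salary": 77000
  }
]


Data: 8 records
Condition: department = 'Research'

Checking each record:
  Olivia Brown: Engineering
  Olivia Smith: Sales
  Eve Harris: Research MATCH
  Pat Moore: Legal
  Bob White: HR
  Liam White: Sales
  Ivan Anderson: Finance
  Noah Jackson: Design

Count: 1

1


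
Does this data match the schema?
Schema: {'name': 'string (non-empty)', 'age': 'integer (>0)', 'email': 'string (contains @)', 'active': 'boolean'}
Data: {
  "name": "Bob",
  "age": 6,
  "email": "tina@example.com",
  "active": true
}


Validating each field against schema:
  name: OK (non-empty string)
  age: OK (positive integer)
  email: OK (string with @)
  active: OK (boolean)

Result: VALID

VALID


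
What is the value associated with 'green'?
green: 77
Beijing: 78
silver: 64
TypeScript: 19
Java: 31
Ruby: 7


Looking up key 'green'
Value: 77

77


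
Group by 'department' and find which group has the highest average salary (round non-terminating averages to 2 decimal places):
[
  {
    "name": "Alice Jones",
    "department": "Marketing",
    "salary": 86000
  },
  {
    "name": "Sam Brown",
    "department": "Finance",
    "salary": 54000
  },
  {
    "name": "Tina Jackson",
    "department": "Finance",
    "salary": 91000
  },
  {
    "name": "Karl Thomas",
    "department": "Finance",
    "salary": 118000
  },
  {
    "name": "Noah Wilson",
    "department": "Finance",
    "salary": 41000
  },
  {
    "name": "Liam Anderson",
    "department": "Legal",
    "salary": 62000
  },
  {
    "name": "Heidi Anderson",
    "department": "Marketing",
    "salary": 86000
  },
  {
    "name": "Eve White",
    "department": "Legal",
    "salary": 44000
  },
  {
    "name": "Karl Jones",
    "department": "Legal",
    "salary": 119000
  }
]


Group by: department

Groups:
  Finance: 4 people, avg salary = 304000/4 = $76000
  Legal: 3 people, avg salary = 225000/3 = $75000
  Marketing: 2 people, avg salary = 172000/2 = $86000

Highest average salary: Marketing ($86000)

Marketing ($86000)


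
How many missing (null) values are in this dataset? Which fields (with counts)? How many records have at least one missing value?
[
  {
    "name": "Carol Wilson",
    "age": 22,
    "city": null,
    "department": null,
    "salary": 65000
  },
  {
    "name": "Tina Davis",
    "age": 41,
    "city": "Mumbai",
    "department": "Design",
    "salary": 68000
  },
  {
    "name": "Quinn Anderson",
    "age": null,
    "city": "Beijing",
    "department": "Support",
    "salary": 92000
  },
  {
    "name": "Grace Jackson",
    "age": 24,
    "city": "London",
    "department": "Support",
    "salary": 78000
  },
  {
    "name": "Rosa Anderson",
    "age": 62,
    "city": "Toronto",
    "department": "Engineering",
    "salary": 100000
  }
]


Checking for missing (null) values in 5 records:

  Carol Wilson: city, department
  Tina Davis: complete
  Quinn Anderson: age
  Grace Jackson: complete
  Rosa Anderson: complete

Per field:
  name: 0 missing
  age: 1 missing
  city: 1 missing
  department: 1 missing
  salary: 0 missing

Total missing values: 3
Records with any missing: 2

3 missing values (age: 1, city: 1, department: 1); 2 incomplete records


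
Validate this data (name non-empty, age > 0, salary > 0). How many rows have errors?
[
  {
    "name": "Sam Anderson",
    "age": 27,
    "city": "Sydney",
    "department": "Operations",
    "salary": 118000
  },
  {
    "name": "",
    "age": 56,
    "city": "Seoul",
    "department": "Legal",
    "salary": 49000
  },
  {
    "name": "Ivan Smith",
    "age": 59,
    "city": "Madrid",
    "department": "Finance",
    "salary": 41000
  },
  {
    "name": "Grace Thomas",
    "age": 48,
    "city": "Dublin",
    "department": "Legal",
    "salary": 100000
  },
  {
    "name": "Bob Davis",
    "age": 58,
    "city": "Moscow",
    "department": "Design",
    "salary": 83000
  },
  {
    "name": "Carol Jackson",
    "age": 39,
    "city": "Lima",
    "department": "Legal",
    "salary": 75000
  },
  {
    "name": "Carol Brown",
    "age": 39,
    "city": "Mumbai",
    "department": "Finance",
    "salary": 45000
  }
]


Validating 7 records:
Rules: name non-empty, age > 0, salary > 0

  Row 1 (Sam Anderson): OK
  Row 2 (???): empty name
  Row 3 (Ivan Smith): OK
  Row 4 (Grace Thomas): OK
  Row 5 (Bob Davis): OK
  Row 6 (Carol Jackson): OK
  Row 7 (Carol Brown): OK

Total errors: 1

1 errors


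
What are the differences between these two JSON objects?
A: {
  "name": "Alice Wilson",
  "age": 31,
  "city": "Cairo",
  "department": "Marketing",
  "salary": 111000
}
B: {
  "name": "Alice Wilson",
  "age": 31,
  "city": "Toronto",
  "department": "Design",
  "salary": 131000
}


Comparing each field (in key order):
  name: same
  age: same
  city: DIFFERENT
  department: DIFFERENT
  salary: DIFFERENT
Differences:
  city: Cairo -> Toronto
  department: Marketing -> Design
  salary: 111000 -> 131000

3 field(s) changed

3 changes: city, department, salary


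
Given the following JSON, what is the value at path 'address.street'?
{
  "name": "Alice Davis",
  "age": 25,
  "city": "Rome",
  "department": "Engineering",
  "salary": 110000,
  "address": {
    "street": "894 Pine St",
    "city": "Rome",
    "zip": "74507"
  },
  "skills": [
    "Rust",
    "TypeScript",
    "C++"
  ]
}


Query: address.street
Path: address -> street
Value: 894 Pine St

894 Pine St


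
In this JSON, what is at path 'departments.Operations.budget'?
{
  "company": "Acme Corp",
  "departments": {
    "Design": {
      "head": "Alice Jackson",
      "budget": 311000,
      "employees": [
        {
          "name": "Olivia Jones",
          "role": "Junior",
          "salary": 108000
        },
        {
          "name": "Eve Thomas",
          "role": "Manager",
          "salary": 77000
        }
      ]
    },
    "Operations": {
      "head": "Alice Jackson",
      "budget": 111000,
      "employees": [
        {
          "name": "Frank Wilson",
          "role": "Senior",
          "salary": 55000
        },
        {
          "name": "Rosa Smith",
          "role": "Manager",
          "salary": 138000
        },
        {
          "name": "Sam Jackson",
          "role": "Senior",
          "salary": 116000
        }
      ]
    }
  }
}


Path: departments.Operations.budget

Navigate:
  -> departments
  -> Operations
  -> budget = 111000

111000


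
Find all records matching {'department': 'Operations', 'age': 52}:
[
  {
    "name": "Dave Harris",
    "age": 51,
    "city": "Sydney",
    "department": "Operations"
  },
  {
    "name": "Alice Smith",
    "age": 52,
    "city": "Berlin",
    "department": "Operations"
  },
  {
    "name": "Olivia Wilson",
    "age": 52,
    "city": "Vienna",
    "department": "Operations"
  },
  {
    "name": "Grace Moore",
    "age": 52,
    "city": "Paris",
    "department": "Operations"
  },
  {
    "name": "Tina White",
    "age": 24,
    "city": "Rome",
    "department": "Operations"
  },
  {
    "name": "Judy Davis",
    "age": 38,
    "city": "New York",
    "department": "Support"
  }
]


Search criteria: {'department': 'Operations', 'age': 52}

Checking 6 records:
  Dave Harris: {department: Operations, age: 51}
  Alice Smith: {department: Operations, age: 52} <-- MATCH
  Olivia Wilson: {department: Operations, age: 52} <-- MATCH
  Grace Moore: {department: Operations, age: 52} <-- MATCH
  Tina White: {department: Operations, age: 24}
  Judy Davis: {department: Support, age: 38}

Matches: ["Alice Smith", "Olivia Wilson", "Grace Moore"]

["Alice Smith", "Olivia Wilson", "Grace Moore"]


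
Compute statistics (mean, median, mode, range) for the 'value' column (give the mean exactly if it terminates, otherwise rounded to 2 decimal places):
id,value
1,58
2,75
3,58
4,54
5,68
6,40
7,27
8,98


Data: [58, 75, 58, 54, 68, 40, 27, 98]
Count: 8
Sum: 478
Mean: 478/8 = 59.75
Sorted: [27, 40, 54, 58, 58, 68, 75, 98]
Median: 58.0
Mode: 58 (2 times)
Range: 98 - 27 = 71
Min: 27, Max: 98

mean=59.75, median=58.0, mode=58, range=71


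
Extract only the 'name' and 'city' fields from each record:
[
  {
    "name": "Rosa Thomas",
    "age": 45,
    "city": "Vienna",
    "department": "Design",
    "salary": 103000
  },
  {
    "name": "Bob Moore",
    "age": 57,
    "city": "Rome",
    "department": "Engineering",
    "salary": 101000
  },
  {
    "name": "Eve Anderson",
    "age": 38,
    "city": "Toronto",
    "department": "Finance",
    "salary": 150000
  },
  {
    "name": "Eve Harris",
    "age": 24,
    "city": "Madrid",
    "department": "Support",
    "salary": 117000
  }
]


Original: 4 records with fields: name, age, city, department, salary
Keep: ['name', 'city']
Drop: ['age', 'department', 'salary']
Result: 4 records, 2 fields each

[
  {
    "name": "Rosa Thomas",
    "city": "Vienna"
  },
  {
    "name": "Bob Moore",
    "city": "Rome"
  },
  {
    "name": "Eve Anderson",
    "city": "Toronto"
  },
  {
    "name": "Eve Harris",
    "city": "Madrid"
  }
]


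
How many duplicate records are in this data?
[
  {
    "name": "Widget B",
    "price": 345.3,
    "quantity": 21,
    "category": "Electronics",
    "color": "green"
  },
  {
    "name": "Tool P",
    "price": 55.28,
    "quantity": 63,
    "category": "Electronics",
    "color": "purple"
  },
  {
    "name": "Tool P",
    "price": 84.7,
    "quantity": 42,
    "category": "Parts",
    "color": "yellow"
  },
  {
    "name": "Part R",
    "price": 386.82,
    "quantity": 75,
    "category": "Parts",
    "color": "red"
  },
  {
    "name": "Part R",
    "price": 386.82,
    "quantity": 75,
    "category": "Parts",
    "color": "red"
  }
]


Checking 5 records for duplicates:

  Row 1: Widget B ($345.3, qty 21)
  Row 2: Tool P ($55.28, qty 63)
  Row 3: Tool P ($84.7, qty 42)
  Row 4: Part R ($386.82, qty 75)
  Row 5: Part R ($386.82, qty 75) <-- DUPLICATE

Duplicates found: 1
Unique records: 4

1 duplicates, 4 unique


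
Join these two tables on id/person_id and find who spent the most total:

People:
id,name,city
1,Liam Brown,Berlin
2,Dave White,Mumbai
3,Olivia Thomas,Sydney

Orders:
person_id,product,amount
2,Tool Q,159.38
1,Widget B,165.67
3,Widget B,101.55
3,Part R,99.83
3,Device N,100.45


Join on: people.id = orders.person_id

Joined rows:
  Dave White (Mumbai) bought Tool Q for $159.38
  Liam Brown (Berlin) bought Widget B for $165.67
  Olivia Thomas (Sydney) bought Widget B for $101.55
  Olivia Thomas (Sydney) bought Part R for $99.83
  Olivia Thomas (Sydney) bought Device N for $100.45

Total per person:
  Olivia Thomas: $301.83
  Liam Brown: $165.67
  Dave White: $159.38

Top spender: Olivia Thomas ($301.83)

Olivia Thomas ($301.83)


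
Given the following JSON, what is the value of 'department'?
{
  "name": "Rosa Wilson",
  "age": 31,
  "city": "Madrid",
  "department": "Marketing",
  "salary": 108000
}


Looking up field 'department'
Value: Marketing

Marketing


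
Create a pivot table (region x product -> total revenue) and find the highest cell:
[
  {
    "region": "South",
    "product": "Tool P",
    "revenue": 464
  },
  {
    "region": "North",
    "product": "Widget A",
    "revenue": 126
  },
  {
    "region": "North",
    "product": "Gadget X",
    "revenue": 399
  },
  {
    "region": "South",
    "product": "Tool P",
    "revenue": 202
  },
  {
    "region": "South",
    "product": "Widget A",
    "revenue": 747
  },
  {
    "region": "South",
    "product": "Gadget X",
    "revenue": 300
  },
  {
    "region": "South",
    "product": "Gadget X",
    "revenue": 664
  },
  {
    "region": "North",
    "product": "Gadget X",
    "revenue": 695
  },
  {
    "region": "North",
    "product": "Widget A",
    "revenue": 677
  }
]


Pivot: region (rows) x product (columns) -> total revenue

     Gadget X      Tool P        Widget A    
North         1094             0           803  
South          964           666           747  

Highest: North / Gadget X = $1094

North / Gadget X = $1094


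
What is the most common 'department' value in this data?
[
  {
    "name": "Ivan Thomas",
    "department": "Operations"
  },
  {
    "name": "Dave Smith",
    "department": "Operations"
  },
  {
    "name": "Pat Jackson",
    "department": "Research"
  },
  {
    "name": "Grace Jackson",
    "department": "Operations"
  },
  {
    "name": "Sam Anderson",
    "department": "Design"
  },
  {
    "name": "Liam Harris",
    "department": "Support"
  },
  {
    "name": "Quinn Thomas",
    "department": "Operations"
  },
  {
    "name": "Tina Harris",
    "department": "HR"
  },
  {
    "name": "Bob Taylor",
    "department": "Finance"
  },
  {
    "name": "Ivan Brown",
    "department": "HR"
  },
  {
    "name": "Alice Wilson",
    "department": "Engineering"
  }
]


Counting 'department' values across 11 records:

  Operations: 4 ####
  HR: 2 ##
  Research: 1 #
  Design: 1 #
  Support: 1 #
  Finance: 1 #
  Engineering: 1 #

Most common: Operations (4 times)

Operations (4 times)


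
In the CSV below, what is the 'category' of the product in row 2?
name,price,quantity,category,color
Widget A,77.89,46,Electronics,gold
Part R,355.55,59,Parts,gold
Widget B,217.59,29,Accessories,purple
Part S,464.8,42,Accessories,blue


Query: Row 2 ('Part R'), column 'category'
Value: Parts

Parts


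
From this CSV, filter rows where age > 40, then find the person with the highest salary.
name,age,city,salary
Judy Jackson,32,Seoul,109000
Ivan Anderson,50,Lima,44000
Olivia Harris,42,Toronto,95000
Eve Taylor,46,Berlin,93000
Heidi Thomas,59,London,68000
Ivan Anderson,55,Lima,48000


Filter: age > 40
Sort by: salary (descending)

Filtered records (5):
  Olivia Harris, age 42, salary $95000
  Eve Taylor, age 46, salary $93000
  Heidi Thomas, age 59, salary $68000
  Ivan Anderson, age 55, salary $48000
  Ivan Anderson, age 50, salary $44000

Highest salary: Olivia Harris ($95000)

Olivia Harris


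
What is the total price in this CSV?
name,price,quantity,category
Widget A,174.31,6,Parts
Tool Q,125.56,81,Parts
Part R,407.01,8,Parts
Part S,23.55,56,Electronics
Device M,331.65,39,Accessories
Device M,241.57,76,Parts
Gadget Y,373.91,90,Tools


Computing total price:
Values: [174.31, 125.56, 407.01, 23.55, 331.65, 241.57, 373.91]
Sum = 1677.56

1677.56


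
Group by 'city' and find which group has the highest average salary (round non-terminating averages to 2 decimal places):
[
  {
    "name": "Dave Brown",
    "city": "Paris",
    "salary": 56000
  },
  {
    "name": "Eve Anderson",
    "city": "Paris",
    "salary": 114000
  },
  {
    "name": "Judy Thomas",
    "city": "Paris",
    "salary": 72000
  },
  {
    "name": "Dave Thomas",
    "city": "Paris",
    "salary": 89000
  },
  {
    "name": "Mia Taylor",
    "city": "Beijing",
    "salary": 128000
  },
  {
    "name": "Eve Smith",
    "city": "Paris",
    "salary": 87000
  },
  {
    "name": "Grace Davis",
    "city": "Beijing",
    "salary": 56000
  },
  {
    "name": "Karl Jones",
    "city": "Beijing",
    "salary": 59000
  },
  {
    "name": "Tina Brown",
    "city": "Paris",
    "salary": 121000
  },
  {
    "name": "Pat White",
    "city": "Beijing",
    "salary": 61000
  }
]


Group by: city

Groups:
  Beijing: 4 people, avg salary = 304000/4 = $76000
  Paris: 6 people, avg salary = 539000/6 ≈ $89833.33

Highest average salary: Paris (≈$89833.33)

Paris (≈$89833.33)


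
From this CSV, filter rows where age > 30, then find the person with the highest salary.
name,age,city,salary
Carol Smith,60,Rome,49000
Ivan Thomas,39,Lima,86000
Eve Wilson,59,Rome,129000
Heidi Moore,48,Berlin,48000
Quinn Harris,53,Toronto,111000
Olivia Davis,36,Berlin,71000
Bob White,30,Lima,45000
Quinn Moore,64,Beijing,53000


Filter: age > 30
Sort by: salary (descending)

Filtered records (7):
  Eve Wilson, age 59, salary $129000
  Quinn Harris, age 53, salary $111000
  Ivan Thomas, age 39, salary $86000
  Olivia Davis, age 36, salary $71000
  Quinn Moore, age 64, salary $53000
  Carol Smith, age 60, salary $49000
  Heidi Moore, age 48, salary $48000

Highest salary: Eve Wilson ($129000)

Eve Wilson


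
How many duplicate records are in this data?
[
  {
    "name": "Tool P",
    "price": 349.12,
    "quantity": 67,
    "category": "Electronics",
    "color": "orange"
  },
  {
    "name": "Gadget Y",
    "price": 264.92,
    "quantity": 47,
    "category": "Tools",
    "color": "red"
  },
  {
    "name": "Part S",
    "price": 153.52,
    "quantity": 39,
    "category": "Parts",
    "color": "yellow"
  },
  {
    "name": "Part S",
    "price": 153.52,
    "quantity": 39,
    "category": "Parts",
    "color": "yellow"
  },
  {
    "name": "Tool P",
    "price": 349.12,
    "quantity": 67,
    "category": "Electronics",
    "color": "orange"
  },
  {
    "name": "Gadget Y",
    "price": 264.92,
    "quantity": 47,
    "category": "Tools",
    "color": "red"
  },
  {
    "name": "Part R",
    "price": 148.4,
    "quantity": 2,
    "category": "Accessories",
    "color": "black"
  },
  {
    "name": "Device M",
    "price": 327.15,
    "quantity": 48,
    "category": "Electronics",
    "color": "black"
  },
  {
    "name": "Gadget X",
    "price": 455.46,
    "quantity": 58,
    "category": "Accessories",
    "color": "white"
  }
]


Checking 9 records for duplicates:

  Row 1: Tool P ($349.12, qty 67)
  Row 2: Gadget Y ($264.92, qty 47)
  Row 3: Part S ($153.52, qty 39)
  Row 4: Part S ($153.52, qty 39) <-- DUPLICATE
  Row 5: Tool P ($349.12, qty 67) <-- DUPLICATE
  Row 6: Gadget Y ($264.92, qty 47) <-- DUPLICATE
  Row 7: Part R ($148.4, qty 2)
  Row 8: Device M ($327.15, qty 48)
  Row 9: Gadget X ($455.46, qty 58)

Duplicates found: 3
Unique records: 6

3 duplicates, 6 unique


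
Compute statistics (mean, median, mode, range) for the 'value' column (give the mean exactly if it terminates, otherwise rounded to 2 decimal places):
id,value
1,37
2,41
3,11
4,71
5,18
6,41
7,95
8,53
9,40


Data: [37, 41, 11, 71, 18, 41, 95, 53, 40]
Count: 9
Sum: 407
Mean: 407/9 ≈ 45.22 (rounded to 2 decimal places)
Sorted: [11, 18, 37, 40, 41, 41, 53, 71, 95]
Median: 41.0
Mode: 41 (2 times)
Range: 95 - 11 = 84
Min: 11, Max: 95

mean≈45.22, median=41.0, mode=41, range=84


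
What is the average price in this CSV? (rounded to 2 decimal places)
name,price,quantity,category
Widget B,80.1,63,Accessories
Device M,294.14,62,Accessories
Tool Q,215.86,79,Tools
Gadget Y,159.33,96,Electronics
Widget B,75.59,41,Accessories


Computing average price:
Values: [80.1, 294.14, 215.86, 159.33, 75.59]
Sum = 825.02
Count = 5
Average = 825.02/5 = 165.004 exactly -> 165.00 (rounded half-up to 2 decimal places)

165.00
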